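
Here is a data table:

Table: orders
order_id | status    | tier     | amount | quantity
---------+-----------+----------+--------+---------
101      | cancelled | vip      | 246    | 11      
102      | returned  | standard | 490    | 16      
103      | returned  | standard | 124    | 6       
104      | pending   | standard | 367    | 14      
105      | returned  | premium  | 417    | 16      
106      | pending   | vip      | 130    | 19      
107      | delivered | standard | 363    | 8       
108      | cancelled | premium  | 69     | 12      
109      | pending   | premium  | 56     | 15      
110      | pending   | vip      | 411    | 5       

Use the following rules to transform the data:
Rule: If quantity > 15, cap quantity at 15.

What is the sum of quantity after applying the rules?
116

Step 1: 3 records have quantity > 15
Step 2: These records originally summed to 51
Step 3: After capping: 3 × 15 = 45
Step 4: Unaffected records sum: 71
Step 5: Final sum = 45 + 71 = 116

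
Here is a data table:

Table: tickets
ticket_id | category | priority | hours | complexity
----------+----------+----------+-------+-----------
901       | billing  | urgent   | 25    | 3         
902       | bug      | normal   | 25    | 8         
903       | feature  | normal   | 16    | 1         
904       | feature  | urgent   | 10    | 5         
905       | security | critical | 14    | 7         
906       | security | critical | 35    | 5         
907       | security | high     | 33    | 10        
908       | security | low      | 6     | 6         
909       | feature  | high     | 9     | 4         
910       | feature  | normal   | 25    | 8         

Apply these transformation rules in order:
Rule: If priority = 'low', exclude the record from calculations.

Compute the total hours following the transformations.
192

Step 1: Identify records where priority = 'low'
Step 2: The excluded records sum to 6
Step 3: Original total hours = 198
Step 4: Remaining total = 198 - 6 = 192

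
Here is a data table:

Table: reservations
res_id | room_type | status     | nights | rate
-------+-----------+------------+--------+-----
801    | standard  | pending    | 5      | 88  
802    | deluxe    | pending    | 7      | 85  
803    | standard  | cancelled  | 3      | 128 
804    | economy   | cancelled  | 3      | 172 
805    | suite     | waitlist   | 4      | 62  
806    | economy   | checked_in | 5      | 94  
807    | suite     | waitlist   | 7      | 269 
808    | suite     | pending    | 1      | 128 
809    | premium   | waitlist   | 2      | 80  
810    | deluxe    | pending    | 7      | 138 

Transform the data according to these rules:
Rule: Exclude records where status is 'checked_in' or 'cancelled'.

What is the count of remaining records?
7

Step 1: Count records to exclude
  - 1 (checked_in) + 2 (cancelled) = 3 records
Step 2: Total records: 10
Step 3: Remaining = 10 - 3 = 7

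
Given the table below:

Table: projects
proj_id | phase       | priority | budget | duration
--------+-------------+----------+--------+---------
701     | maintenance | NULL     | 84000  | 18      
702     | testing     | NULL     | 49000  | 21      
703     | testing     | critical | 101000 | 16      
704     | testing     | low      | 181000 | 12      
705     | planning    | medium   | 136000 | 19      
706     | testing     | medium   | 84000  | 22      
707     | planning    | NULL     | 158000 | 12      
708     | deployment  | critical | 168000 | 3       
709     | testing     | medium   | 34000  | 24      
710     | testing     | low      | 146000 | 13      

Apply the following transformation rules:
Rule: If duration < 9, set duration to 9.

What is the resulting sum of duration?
166

Step 1: 1 records have duration < 9
Step 2: These records originally summed to 3
Step 3: After setting to minimum: 1 × 9 = 9
Step 4: Unaffected records sum: 157
Step 5: Final sum = 9 + 157 = 166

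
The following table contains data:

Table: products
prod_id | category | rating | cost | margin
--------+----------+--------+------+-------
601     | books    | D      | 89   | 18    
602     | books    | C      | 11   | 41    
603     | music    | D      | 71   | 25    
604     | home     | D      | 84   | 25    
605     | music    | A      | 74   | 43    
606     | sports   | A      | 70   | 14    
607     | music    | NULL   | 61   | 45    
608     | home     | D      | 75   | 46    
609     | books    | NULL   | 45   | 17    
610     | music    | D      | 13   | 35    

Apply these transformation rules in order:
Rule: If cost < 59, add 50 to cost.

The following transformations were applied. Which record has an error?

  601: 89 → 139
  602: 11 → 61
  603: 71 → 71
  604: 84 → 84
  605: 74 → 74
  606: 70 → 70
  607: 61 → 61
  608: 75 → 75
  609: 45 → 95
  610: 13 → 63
Record 601 has an error. The correct transformed value should be 89, not 139.

Step 1: Check each record against the rule
Step 2: Record 601 has cost = 89
Step 3: Since 89 >= 59, the bonus should not have been applied
Step 4: Correct value = 89, but claimed value = 139
Conclusion: Record 601 has the error.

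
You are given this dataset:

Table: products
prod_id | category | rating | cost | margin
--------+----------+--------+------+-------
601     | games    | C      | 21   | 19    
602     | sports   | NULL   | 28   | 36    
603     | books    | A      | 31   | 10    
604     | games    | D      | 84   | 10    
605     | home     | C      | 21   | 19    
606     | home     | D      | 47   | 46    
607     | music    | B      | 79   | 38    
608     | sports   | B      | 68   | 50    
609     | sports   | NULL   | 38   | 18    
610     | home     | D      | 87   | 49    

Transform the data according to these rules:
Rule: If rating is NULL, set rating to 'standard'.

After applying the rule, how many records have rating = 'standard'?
2

Step 1: Count records where rating IS NULL
Step 2: Found 2 records with NULL rating
Step 3: These records will have rating set to 'standard'
Step 4: Records already having rating = 'standard': 0
Step 5: Answer: 2 + 0 = 2 records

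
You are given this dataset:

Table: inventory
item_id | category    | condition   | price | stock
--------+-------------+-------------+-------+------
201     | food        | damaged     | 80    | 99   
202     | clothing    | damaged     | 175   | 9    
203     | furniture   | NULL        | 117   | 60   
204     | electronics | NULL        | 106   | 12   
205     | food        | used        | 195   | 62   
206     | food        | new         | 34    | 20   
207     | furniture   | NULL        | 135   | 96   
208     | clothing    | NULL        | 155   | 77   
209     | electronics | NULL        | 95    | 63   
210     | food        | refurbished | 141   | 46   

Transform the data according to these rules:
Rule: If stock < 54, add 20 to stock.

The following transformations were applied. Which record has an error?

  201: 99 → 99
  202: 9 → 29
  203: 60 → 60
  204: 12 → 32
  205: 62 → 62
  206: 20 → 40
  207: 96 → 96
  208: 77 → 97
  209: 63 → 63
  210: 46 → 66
Record 208 has an error. The correct transformed value should be 77, not 97.

Step 1: Check each record against the rule
Step 2: Record 208 has stock = 77
Step 3: Since 77 >= 54, the bonus should not have been applied
Step 4: Correct value = 77, but claimed value = 97
Conclusion: Record 208 has the error.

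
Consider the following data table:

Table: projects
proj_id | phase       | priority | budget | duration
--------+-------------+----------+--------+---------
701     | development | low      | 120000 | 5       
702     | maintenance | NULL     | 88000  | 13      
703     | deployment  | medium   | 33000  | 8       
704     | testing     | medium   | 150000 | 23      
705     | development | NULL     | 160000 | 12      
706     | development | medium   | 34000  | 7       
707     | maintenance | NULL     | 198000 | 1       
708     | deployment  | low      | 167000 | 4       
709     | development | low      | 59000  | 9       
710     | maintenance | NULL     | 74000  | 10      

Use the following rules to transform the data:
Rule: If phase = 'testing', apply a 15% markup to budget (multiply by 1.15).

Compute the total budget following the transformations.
1105500.0

Step 1: Records with phase = 'testing' have total budget = 150000
Step 2: Apply multiplier: 150000 × 1.15 = 172500.0
Step 3: Other records total: 933000
Step 4: Final sum = 172500.0 + 933000 = 1105500.0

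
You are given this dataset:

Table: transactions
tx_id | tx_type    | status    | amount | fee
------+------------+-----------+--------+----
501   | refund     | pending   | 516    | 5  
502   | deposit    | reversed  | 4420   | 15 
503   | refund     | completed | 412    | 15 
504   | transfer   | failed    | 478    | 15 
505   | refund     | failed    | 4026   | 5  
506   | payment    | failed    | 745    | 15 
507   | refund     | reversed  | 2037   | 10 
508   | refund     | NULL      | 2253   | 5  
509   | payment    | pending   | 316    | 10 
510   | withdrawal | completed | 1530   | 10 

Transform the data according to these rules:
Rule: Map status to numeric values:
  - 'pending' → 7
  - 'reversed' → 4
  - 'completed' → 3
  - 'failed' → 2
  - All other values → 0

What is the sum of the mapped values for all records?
34

Step 1: Apply mapping to each record
Step 2: Count by status:
  'pending': 2 records × 7 = 14
  'reversed': 2 records × 4 = 8
  'completed': 2 records × 3 = 6
  'failed': 3 records × 2 = 6
Step 3: Sum all mapped values = 34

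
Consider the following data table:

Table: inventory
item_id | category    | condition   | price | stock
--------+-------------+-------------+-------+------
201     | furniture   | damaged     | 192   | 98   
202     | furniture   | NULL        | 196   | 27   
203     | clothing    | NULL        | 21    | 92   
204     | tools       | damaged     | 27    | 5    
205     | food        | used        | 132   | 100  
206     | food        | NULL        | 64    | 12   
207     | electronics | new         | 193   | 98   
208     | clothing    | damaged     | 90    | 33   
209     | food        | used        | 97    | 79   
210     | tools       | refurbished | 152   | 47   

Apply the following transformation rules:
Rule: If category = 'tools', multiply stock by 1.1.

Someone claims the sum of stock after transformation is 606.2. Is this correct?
No, the correct result is 596.2.

Step 1: Calculate the correct sum after transformation
Step 2: Apply multiplier 1.1 to records where category = 'tools'
Step 3: Correct result = 596.2
Step 4: Claimed result = 606.2
Step 5: 596.2 ≠ 606.2
Conclusion: The claimed result is incorrect. The correct answer is 596.2.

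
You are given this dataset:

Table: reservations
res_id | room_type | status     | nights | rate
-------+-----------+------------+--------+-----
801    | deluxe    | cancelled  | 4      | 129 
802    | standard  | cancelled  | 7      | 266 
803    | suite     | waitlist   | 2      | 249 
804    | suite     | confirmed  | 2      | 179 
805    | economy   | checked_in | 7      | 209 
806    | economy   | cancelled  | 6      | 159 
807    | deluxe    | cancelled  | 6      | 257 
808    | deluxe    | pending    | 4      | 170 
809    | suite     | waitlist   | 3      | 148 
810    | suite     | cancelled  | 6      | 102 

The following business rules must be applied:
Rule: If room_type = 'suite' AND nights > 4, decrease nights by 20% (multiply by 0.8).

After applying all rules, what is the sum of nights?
45.8

Step 1: Find records where room_type = 'suite' AND nights > 4
Step 2: 1 records match, summing to 6
Step 3: After multiplier: 6 × 0.8 = 4.8
Step 4: Unaffected records sum: 41
Step 5: Final sum = 4.8 + 41 = 45.8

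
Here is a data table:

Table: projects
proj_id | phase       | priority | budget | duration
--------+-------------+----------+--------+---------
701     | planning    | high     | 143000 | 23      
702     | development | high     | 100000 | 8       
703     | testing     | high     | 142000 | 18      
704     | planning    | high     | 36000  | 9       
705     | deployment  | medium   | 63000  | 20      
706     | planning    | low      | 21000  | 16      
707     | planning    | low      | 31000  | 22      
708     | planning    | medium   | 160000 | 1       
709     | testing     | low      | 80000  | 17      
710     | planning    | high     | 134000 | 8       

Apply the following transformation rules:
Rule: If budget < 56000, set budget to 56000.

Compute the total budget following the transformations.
990000

Step 1: 3 records have budget < 56000
Step 2: These records originally summed to 88000
Step 3: After setting to minimum: 3 × 56000 = 168000
Step 4: Unaffected records sum: 822000
Step 5: Final sum = 168000 + 822000 = 990000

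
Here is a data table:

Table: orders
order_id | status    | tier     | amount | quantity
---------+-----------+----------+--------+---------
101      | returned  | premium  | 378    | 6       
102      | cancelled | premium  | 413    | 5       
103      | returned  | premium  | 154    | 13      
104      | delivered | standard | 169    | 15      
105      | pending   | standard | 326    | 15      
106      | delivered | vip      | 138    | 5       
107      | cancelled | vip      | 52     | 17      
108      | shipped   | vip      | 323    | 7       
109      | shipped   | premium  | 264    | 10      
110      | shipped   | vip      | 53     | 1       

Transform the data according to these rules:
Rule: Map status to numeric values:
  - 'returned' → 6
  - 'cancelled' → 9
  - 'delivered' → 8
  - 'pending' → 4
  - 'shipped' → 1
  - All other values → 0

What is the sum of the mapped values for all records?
53

Step 1: Apply mapping to each record
Step 2: Count by status:
  'returned': 2 records × 6 = 12
  'cancelled': 2 records × 9 = 18
  'delivered': 2 records × 8 = 16
  'pending': 1 records × 4 = 4
  'shipped': 3 records × 1 = 3
Step 3: Sum all mapped values = 53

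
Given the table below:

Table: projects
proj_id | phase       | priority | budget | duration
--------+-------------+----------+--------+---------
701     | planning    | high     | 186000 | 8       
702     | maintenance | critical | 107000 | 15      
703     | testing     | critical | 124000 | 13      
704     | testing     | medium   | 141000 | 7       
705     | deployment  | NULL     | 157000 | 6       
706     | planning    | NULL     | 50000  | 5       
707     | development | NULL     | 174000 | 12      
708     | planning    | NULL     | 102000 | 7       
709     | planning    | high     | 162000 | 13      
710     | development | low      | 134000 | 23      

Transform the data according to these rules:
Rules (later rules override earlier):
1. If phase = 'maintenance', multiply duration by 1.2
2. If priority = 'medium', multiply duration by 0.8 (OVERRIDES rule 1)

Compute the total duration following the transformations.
110.6

Step 1: Rule 2 takes priority for records with priority = 'medium'
  - 1 records: 7 × 0.8 = 5.6
Step 2: Rule 1 applies to remaining records with phase = 'maintenance'
  - 1 records: 15 × 1.2 = 18.0
Step 3: Other records unchanged: 87
Step 4: Final sum = 5.6 + 18.0 + 87 = 110.6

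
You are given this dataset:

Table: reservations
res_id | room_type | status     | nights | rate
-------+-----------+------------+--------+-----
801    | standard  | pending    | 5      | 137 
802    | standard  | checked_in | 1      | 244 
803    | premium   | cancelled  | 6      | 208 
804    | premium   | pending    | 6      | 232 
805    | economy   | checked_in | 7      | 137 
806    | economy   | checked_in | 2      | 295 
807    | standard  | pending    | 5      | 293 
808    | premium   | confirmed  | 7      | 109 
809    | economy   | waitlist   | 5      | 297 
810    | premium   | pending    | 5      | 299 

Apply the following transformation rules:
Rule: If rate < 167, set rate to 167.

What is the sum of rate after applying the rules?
2369

Step 1: 3 records have rate < 167
Step 2: These records originally summed to 383
Step 3: After setting to minimum: 3 × 167 = 501
Step 4: Unaffected records sum: 1868
Step 5: Final sum = 501 + 1868 = 2369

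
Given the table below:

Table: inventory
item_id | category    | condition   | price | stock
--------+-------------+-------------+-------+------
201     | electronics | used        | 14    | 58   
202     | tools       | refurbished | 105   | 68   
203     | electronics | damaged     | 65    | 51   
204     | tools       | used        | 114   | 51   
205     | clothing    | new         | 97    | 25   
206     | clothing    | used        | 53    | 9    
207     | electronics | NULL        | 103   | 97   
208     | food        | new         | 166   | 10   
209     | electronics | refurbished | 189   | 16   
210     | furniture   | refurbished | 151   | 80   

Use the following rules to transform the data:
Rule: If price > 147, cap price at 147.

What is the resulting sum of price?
992

Step 1: 3 records have price > 147
Step 2: These records originally summed to 506
Step 3: After capping: 3 × 147 = 441
Step 4: Unaffected records sum: 551
Step 5: Final sum = 441 + 551 = 992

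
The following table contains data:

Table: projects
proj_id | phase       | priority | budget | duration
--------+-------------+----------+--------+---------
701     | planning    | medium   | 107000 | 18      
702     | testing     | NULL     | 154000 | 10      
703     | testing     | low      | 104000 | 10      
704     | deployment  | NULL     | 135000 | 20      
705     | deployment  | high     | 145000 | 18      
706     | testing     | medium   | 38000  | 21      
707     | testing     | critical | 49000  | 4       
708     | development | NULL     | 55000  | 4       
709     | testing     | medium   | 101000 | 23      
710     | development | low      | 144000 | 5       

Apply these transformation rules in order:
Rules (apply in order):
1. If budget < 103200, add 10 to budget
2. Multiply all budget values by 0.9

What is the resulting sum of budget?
928836.0

Step 1: Apply Rule 1 - Add 10 to records with budget < 103200
  - 4 records affected: 243000 + (4 × 10) = 243040
  - Unaffected records: 789000
  - Sum after Rule 1: 1032040
Step 2: Apply Rule 2 - Multiply all by 0.9
  - 1032040 × 0.9 = 928836.0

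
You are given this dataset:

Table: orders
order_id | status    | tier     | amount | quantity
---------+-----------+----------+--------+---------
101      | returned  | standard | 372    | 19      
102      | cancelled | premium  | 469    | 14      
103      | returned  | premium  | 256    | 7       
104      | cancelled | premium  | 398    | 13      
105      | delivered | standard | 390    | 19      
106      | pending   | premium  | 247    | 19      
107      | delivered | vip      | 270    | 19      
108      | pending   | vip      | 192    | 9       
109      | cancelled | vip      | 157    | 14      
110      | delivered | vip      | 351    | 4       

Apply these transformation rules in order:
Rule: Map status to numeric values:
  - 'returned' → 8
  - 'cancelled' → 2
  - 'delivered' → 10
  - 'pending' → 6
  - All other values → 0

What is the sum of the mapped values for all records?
64

Step 1: Apply mapping to each record
Step 2: Count by status:
  'returned': 2 records × 8 = 16
  'cancelled': 3 records × 2 = 6
  'delivered': 3 records × 10 = 30
  'pending': 2 records × 6 = 12
Step 3: Sum all mapped values = 64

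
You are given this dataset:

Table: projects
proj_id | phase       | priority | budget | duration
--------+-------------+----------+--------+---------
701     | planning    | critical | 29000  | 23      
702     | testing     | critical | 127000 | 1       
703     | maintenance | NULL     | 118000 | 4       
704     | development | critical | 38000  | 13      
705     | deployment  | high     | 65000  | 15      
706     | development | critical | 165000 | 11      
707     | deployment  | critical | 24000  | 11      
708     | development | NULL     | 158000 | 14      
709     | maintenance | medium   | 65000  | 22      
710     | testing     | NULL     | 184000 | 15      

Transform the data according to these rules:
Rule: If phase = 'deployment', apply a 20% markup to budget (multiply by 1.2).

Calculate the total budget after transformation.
990800.0

Step 1: Records with phase = 'deployment' have total budget = 89000
Step 2: Apply multiplier: 89000 × 1.2 = 106800.0
Step 3: Other records total: 884000
Step 4: Final sum = 106800.0 + 884000 = 990800.0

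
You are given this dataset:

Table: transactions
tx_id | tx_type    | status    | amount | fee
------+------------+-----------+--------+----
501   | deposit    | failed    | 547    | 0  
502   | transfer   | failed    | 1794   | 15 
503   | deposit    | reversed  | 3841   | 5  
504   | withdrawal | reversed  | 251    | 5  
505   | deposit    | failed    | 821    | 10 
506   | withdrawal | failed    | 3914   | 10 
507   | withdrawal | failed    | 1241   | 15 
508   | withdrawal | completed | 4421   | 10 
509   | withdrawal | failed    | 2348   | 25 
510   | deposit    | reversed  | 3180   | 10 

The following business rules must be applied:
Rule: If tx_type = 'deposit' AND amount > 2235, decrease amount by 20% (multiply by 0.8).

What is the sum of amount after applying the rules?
20953.8

Step 1: Find records where tx_type = 'deposit' AND amount > 2235
Step 2: 2 records match, summing to 7021
Step 3: After multiplier: 7021 × 0.8 = 5616.8
Step 4: Unaffected records sum: 15337
Step 5: Final sum = 5616.8 + 15337 = 20953.8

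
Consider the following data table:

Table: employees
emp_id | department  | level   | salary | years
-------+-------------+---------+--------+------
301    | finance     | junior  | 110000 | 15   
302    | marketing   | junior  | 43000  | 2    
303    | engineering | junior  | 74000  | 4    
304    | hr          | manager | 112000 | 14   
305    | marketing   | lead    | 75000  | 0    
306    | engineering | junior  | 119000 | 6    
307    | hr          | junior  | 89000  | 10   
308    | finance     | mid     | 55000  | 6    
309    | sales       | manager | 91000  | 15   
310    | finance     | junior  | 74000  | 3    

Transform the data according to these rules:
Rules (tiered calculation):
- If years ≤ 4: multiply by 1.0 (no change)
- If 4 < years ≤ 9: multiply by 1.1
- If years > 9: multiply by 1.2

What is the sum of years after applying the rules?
87.0

Step 1: Tier 1 (years ≤ 4): 4 records, sum = 9 × 1.0 = 9.0
Step 2: Tier 2 (4 < years ≤ 9): 2 records, sum = 12 × 1.1 = 13.2
Step 3: Tier 3 (years > 9): 4 records, sum = 54 × 1.2 = 64.8
Step 4: Final sum = 9.0 + 13.2 + 64.8 = 87.0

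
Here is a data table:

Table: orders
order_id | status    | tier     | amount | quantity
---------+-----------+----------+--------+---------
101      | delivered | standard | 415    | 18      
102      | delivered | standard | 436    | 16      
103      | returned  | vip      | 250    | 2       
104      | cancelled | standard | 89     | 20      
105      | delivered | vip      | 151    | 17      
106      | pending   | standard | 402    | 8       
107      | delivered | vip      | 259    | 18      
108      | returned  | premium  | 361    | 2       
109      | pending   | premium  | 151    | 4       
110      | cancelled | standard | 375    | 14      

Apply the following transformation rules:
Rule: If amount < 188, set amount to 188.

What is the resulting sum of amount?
3062

Step 1: 3 records have amount < 188
Step 2: These records originally summed to 391
Step 3: After setting to minimum: 3 × 188 = 564
Step 4: Unaffected records sum: 2498
Step 5: Final sum = 564 + 2498 = 3062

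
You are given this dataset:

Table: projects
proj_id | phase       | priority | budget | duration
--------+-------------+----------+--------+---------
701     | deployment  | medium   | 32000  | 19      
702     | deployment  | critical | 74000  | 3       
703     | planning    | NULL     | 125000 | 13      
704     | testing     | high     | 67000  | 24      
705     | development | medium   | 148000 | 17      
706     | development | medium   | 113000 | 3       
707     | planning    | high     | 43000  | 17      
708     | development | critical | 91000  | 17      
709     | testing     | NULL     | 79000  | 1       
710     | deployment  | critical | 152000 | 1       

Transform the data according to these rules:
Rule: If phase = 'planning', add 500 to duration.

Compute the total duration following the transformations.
1115

Step 1: Count records where phase = 'planning': 2
Step 2: Total bonus added: 2 × 500 = 1000
Step 3: Original sum of duration: 115
Step 4: Final sum = 115 + 1000 = 1115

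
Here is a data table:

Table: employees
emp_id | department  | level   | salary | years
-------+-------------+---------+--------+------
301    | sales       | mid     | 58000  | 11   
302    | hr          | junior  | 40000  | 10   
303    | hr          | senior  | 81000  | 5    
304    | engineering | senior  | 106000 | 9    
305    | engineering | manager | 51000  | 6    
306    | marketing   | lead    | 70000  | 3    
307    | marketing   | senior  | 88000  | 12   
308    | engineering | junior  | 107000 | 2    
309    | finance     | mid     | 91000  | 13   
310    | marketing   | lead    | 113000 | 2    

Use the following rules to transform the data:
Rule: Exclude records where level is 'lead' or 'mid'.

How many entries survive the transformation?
6

Step 1: Count records to exclude
  - 2 (lead) + 2 (mid) = 4 records
Step 2: Total records: 10
Step 3: Remaining = 10 - 4 = 6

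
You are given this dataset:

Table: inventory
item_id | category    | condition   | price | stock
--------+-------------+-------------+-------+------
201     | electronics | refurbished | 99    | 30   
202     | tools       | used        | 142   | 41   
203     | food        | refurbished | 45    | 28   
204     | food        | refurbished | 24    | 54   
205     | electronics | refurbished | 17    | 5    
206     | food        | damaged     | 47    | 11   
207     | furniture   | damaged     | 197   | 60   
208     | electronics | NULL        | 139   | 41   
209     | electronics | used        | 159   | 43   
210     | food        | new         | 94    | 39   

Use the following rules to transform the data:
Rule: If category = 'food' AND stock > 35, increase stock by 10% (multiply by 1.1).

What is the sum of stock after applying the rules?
361.3

Step 1: Find records where category = 'food' AND stock > 35
Step 2: 2 records match, summing to 93
Step 3: After multiplier: 93 × 1.1 = 102.3
Step 4: Unaffected records sum: 259
Step 5: Final sum = 102.3 + 259 = 361.3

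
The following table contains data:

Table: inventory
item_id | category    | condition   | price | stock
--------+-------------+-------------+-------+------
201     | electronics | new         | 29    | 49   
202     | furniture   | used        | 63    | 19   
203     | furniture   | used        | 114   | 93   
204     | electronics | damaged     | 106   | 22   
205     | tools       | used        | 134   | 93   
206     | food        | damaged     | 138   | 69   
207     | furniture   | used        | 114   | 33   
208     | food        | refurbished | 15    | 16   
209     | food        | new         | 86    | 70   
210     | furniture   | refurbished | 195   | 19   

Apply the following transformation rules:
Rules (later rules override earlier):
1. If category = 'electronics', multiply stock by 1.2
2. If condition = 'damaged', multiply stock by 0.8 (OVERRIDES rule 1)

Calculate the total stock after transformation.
474.6

Step 1: Rule 2 takes priority for records with condition = 'damaged'
  - 2 records: 91 × 0.8 = 72.8
Step 2: Rule 1 applies to remaining records with category = 'electronics'
  - 1 records: 49 × 1.2 = 58.8
Step 3: Other records unchanged: 343
Step 4: Final sum = 72.8 + 58.8 + 343 = 474.6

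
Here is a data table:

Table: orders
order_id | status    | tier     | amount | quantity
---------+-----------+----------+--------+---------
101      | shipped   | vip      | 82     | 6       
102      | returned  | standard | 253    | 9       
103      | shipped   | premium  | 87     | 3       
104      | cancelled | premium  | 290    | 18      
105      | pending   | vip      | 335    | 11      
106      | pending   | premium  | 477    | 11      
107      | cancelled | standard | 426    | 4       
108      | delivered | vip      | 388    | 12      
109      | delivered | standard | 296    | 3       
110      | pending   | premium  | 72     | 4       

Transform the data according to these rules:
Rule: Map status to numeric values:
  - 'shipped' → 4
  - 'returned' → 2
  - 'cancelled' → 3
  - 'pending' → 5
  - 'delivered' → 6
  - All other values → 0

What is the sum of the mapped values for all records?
43

Step 1: Apply mapping to each record
Step 2: Count by status:
  'shipped': 2 records × 4 = 8
  'returned': 1 records × 2 = 2
  'cancelled': 2 records × 3 = 6
  'pending': 3 records × 5 = 15
  'delivered': 2 records × 6 = 12
Step 3: Sum all mapped values = 43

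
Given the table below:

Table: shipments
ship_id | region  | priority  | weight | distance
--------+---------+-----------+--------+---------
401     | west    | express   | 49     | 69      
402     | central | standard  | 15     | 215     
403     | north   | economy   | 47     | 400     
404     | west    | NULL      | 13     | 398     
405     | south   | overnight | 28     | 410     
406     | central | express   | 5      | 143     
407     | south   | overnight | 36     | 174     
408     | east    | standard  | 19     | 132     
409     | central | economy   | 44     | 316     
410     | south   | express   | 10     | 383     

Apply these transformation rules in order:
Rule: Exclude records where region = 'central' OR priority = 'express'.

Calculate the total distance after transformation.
1514

Step 1: Find records where region = 'central' OR priority = 'express'
Step 2: 5 records match, summing to 1126
Step 3: Original sum: 2640
Step 4: Remaining sum = 2640 - 1126 = 1514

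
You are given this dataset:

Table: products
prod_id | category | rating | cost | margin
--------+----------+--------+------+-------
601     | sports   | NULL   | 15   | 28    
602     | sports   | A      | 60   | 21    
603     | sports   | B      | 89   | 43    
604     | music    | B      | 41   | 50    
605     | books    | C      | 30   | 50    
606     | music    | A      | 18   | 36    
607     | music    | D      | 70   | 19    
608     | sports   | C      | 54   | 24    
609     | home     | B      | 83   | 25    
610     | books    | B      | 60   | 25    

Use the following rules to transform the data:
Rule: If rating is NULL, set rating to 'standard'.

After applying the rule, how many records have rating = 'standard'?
1

Step 1: Count records where rating IS NULL
Step 2: Found 1 records with NULL rating
Step 3: These records will have rating set to 'standard'
Step 4: Records already having rating = 'standard': 0
Step 5: Answer: 1 + 0 = 1 records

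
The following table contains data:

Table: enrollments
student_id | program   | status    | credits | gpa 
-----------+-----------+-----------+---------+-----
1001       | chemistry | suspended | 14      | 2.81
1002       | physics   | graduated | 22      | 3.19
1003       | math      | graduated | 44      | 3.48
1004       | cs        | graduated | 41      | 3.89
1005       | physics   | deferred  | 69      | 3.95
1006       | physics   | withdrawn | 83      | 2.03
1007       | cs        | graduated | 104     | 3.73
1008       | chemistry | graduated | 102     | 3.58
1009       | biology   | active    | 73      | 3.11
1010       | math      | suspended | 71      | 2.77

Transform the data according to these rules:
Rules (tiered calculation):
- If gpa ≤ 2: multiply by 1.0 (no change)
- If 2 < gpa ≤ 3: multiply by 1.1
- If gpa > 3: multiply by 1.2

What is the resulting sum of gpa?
38.29

Step 1: Tier 1 (gpa ≤ 2): 0 records, sum = 0 × 1.0 = 0.0
Step 2: Tier 2 (2 < gpa ≤ 3): 3 records, sum = 7.61 × 1.1 = 8.37
Step 3: Tier 3 (gpa > 3): 7 records, sum = 24.93 × 1.2 = 29.92
Step 4: Final sum = 0.0 + 8.37 + 29.92 = 38.29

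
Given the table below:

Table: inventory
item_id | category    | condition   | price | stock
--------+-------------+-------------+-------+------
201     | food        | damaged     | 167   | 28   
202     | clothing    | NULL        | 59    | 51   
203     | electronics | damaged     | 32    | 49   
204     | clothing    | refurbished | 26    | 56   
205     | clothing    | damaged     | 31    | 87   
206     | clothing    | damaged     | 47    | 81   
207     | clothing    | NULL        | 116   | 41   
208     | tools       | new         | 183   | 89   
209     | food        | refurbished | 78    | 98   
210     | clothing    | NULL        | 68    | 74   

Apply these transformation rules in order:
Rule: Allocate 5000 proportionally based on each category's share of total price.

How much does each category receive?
clothing: 2149.94, electronics: 198.27, food: 1517.97, tools: 1133.83

Step 1: Calculate total price = 807
Step 2: Calculate each category's proportion:
  clothing: 347/807 = 43.00% → 2149.94
  electronics: 32/807 = 3.97% → 198.27
  food: 245/807 = 30.36% → 1517.97
  tools: 183/807 = 22.68% → 1133.83
Step 3: Verify: sum of allocations ≈ 5000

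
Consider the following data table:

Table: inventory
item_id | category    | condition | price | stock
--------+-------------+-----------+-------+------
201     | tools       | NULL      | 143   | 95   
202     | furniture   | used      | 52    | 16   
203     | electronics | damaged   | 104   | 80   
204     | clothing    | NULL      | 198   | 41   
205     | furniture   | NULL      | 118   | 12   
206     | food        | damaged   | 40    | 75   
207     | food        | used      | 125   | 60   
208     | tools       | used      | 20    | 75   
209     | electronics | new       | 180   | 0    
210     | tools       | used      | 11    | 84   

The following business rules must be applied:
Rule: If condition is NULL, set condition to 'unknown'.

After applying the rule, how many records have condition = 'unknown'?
3

Step 1: Count records where condition IS NULL
Step 2: Found 3 records with NULL condition
Step 3: These records will have condition set to 'unknown'
Step 4: Records already having condition = 'unknown': 0
Step 5: Answer: 3 + 0 = 3 records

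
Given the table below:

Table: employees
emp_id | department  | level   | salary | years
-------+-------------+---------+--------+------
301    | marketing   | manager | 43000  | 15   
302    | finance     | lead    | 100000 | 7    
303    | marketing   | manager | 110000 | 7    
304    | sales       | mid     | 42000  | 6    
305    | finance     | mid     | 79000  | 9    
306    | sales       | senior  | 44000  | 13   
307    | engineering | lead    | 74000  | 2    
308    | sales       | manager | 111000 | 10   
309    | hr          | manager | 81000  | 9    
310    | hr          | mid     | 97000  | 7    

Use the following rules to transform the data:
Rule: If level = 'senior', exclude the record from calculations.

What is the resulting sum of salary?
737000

Step 1: Identify records where level = 'senior'
Step 2: The excluded records sum to 44000
Step 3: Original total salary = 781000
Step 4: Remaining total = 781000 - 44000 = 737000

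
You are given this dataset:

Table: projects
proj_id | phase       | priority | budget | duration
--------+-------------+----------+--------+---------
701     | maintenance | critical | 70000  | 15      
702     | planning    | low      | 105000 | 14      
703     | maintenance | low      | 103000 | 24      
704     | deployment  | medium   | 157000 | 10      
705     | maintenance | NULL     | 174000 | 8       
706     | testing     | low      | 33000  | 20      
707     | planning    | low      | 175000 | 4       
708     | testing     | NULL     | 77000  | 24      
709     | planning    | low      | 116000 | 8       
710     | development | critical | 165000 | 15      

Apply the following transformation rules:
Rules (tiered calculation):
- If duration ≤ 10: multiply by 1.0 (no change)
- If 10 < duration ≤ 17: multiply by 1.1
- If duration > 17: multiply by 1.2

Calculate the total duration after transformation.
160.0

Step 1: Tier 1 (duration ≤ 10): 4 records, sum = 30 × 1.0 = 30.0
Step 2: Tier 2 (10 < duration ≤ 17): 3 records, sum = 44 × 1.1 = 48.4
Step 3: Tier 3 (duration > 17): 3 records, sum = 68 × 1.2 = 81.6
Step 4: Final sum = 30.0 + 48.4 + 81.6 = 160.0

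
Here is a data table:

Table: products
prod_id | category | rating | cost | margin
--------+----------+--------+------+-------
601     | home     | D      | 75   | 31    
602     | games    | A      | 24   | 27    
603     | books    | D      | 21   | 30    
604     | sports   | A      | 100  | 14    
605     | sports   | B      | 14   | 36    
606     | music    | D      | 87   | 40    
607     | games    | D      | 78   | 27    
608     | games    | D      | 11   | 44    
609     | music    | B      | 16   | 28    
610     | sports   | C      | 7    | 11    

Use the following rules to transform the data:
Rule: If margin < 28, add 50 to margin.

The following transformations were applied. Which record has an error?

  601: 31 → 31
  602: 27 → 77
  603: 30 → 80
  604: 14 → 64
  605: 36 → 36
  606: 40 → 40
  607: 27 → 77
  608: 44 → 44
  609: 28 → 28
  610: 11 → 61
Record 603 has an error. The correct transformed value should be 30, not 80.

Step 1: Check each record against the rule
Step 2: Record 603 has margin = 30
Step 3: Since 30 >= 28, the bonus should not have been applied
Step 4: Correct value = 30, but claimed value = 80
Conclusion: Record 603 has the error.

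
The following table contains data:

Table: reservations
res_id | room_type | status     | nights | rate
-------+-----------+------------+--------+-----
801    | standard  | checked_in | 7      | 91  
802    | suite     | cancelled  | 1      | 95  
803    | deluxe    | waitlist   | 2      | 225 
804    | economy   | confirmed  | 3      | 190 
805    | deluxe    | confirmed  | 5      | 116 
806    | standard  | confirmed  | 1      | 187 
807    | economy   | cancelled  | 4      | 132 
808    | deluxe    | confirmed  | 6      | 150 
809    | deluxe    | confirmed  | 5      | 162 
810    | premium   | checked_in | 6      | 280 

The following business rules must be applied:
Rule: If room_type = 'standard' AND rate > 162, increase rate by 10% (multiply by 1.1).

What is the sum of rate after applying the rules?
1646.7

Step 1: Find records where room_type = 'standard' AND rate > 162
Step 2: 1 records match, summing to 187
Step 3: After multiplier: 187 × 1.1 = 205.7
Step 4: Unaffected records sum: 1441
Step 5: Final sum = 205.7 + 1441 = 1646.7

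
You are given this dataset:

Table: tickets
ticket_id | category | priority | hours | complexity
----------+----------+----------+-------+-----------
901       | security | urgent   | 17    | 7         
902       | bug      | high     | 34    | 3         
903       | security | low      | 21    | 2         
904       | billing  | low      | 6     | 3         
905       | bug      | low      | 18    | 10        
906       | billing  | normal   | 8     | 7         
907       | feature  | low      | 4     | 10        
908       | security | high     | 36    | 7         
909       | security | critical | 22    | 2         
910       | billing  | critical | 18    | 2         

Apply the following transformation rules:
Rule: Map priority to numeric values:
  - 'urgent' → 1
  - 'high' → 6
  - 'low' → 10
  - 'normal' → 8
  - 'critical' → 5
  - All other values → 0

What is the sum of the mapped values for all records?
71

Step 1: Apply mapping to each record
Step 2: Count by status:
  'urgent': 1 records × 1 = 1
  'high': 2 records × 6 = 12
  'low': 4 records × 10 = 40
  'normal': 1 records × 8 = 8
  'critical': 2 records × 5 = 10
Step 3: Sum all mapped values = 71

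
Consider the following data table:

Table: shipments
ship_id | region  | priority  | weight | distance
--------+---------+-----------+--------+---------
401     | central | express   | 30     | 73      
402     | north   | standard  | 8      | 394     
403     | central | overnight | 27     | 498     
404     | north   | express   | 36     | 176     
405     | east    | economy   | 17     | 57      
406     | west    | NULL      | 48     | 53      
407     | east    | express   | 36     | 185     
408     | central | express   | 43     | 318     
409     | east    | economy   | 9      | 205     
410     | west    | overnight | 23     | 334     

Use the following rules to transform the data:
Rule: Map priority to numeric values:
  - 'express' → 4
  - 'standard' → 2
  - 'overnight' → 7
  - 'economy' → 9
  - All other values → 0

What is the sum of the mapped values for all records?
50

Step 1: Apply mapping to each record
Step 2: Count by status:
  'express': 4 records × 4 = 16
  'standard': 1 records × 2 = 2
  'overnight': 2 records × 7 = 14
  'economy': 2 records × 9 = 18
Step 3: Sum all mapped values = 50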